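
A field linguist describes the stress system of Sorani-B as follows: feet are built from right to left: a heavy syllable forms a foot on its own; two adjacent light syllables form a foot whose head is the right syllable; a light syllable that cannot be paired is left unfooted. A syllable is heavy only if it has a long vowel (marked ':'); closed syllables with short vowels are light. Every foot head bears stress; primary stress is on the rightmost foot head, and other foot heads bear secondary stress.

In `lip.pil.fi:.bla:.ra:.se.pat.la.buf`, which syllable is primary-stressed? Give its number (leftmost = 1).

Weights: 1 lip L, 2 pil L, 3 fi: H, 4 bla: H, 5 ra: H, 6 se L, 7 pat L, 8 la L, 9 buf L.
Parse right to left (heavy = foot alone; LL = one foot; stranded L unfooted): (lip.ˈpil) (ˈfi:) (ˈbla:) (ˈra:) (se.ˈpat) (la.ˈbuf).
Foot heads: 2, 3, 4, 5, 7, 9.
Primary stress on the rightmost head = syllable 9.
Primary stress: syllable 9 → lip.pil.fi:.bla:.ra:.se.pat.la.ˈbuf.

9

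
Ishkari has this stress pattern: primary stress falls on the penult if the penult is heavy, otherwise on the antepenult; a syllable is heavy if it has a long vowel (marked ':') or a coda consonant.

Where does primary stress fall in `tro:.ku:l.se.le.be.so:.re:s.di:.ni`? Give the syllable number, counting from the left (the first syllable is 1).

8

Weights: 7 re:s H, 8 di: H, 9 ni L.
The penult (syllable 8, di:) is heavy, so it takes stress.
Primary stress: syllable 8 → tro:.ku:l.se.le.be.so:.re:s.ˈdi:.ni.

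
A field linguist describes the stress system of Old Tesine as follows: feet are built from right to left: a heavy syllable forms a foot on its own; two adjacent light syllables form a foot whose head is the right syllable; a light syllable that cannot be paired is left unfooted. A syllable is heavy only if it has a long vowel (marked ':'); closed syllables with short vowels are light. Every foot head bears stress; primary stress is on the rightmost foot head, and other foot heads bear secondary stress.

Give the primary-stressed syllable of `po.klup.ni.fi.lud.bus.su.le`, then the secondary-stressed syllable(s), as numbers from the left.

primary 8, secondary 2, 4, 6

Weights: 1 po L, 2 klup L, 3 ni L, 4 fi L, 5 lud L, 6 bus L, 7 su L, 8 le L.
Parse right to left (heavy = foot alone; LL = one foot; stranded L unfooted): (po.ˈklup) (ni.ˈfi) (lud.ˈbus) (su.ˈle).
Foot heads: 2, 4, 6, 8.
Primary stress on the rightmost head = syllable 8.
Secondary stress on 2, 4, 6: po.ˌklup.ni.ˌfi.lud.ˌbus.su.ˈle.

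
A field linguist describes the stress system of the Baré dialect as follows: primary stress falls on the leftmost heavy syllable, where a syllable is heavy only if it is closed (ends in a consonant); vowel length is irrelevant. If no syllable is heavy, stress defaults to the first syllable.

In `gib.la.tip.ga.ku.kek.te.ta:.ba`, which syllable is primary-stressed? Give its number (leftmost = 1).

1

Weights: 1 gib H, 2 la L, 3 tip H, 4 ga L, 5 ku L, 6 kek H, 7 te L, 8 ta: L, 9 ba L.
Heavy syllables in the domain: 1, 3, 6. The leftmost is syllable 1 (gib).
Primary stress: syllable 1 → ˈgib.la.tip.ga.ku.kek.te.ta:.ba.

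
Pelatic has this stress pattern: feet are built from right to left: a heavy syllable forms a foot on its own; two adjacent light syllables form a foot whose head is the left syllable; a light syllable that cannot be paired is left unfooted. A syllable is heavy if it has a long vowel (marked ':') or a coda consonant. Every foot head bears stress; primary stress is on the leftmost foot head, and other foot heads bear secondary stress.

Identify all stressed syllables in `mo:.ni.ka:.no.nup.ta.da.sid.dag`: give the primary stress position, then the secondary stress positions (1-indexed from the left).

Weights: 1 mo: H, 2 ni L, 3 ka: H, 4 no L, 5 nup H, 6 ta L, 7 da L, 8 sid H, 9 dag H.
Parse right to left (heavy = foot alone; LL = one foot; stranded L unfooted): (ˈmo:) ni (ˈka:) no (ˈnup) (ˈta.da) (ˈsid) (ˈdag).
Foot heads: 1, 3, 5, 6, 8, 9.
Primary stress on the leftmost head = syllable 1.
Secondary stress on 3, 5, 6, 8, 9: ˈmo:.ni.ˌka:.no.ˌnup.ˌta.da.ˌsid.ˌdag.

primary 1, secondary 3, 5, 6, 8, 9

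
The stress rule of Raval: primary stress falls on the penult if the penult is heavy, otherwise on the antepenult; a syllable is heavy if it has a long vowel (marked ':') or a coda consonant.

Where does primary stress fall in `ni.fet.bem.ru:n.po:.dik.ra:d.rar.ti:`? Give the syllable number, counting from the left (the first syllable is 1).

Weights: 7 ra:d H, 8 rar H, 9 ti: H.
The penult (syllable 8, rar) is heavy, so it takes stress.
Primary stress: syllable 8 → ni.fet.bem.ru:n.po:.dik.ra:d.ˈrar.ti:.

8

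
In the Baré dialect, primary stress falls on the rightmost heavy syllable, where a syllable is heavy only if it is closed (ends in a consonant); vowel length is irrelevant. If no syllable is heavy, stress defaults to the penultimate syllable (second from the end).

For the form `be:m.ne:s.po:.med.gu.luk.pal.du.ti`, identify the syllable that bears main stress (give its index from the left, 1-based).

Weights: 1 be:m H, 2 ne:s H, 3 po: L, 4 med H, 5 gu L, 6 luk H, 7 pal H, 8 du L, 9 ti L.
Heavy syllables in the domain: 1, 2, 4, 6, 7. The rightmost is syllable 7 (pal).
Primary stress: syllable 7 → be:m.ne:s.po:.med.gu.luk.ˈpal.du.ti.

7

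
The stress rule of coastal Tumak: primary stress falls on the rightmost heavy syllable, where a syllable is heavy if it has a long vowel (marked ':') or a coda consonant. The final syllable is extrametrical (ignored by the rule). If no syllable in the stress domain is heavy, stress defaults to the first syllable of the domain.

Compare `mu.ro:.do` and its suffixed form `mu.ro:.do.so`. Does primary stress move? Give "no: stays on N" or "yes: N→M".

no: stays on 2

Base `mu.ro:.do` (3 syllables):
  The final syllable (3, do) is extrametrical; the stress domain is syllables 1–2.
  Weights: 1 mu L, 2 ro: H.
  Heavy syllables in the domain: 2. The rightmost is syllable 2 (ro:).
  → primary stress on syllable 2.
Suffixed `mu.ro:.do.so` (4 syllables):
  The final syllable (4, so) is extrametrical; the stress domain is syllables 1–3.
  Weights: 1 mu L, 2 ro: H, 3 do L.
  Heavy syllables in the domain: 2. The rightmost is syllable 2 (ro:).
  → primary stress on syllable 2.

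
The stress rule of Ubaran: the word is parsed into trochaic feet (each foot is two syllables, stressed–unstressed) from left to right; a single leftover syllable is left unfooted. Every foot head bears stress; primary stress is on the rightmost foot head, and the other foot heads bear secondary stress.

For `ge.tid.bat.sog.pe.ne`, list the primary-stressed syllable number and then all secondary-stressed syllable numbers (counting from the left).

primary 5, secondary 1, 3

Parse left to right into trochaic (ˈσσ) feet: (ˈge.tid) (ˈbat.sog) (ˈpe.ne).
Foot heads (stressed positions): 1, 3, 5.
End Rule Rightmost: primary stress on the rightmost head = syllable 5.
Secondary stress on 1, 3: ˌge.tid.ˌbat.sog.ˈpe.ne.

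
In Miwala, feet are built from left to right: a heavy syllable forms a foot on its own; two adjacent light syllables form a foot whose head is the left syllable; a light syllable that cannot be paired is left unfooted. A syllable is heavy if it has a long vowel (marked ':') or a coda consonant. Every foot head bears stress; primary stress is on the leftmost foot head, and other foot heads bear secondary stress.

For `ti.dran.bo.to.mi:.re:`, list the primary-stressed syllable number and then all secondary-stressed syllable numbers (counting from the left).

Weights: 1 ti L, 2 dran H, 3 bo L, 4 to L, 5 mi: H, 6 re: H.
Parse left to right (heavy = foot alone; LL = one foot; stranded L unfooted): ti (ˈdran) (ˈbo.to) (ˈmi:) (ˈre:).
Foot heads: 2, 3, 5, 6.
Primary stress on the leftmost head = syllable 2.
Secondary stress on 3, 5, 6: ti.ˈdran.ˌbo.to.ˌmi:.ˌre:.

primary 2, secondary 3, 5, 6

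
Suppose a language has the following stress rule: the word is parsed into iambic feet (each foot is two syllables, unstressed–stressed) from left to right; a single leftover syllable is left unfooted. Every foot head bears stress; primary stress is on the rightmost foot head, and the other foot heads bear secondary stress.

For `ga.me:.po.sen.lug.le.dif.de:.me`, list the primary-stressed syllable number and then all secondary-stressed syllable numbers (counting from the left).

primary 8, secondary 2, 4, 6

Parse left to right into iambic (σˈσ) feet: (ga.ˈme:) (po.ˈsen) (lug.ˈle) (dif.ˈde:) me. Syllable 9 is left unfooted.
Foot heads (stressed positions): 2, 4, 6, 8.
End Rule Rightmost: primary stress on the rightmost head = syllable 8.
Secondary stress on 2, 4, 6: ga.ˌme:.po.ˌsen.lug.ˌle.dif.ˈde:.me.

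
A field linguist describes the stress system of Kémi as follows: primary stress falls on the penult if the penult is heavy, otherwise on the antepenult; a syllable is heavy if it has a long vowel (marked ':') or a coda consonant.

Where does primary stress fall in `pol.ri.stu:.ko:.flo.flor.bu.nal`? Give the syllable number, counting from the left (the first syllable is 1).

6

Weights: 6 flor H, 7 bu L, 8 nal H.
The penult (syllable 7, bu) is light, so stress falls on the antepenult (syllable 6, flor).
Primary stress: syllable 6 → pol.ri.stu:.ko:.flo.ˈflor.bu.nal.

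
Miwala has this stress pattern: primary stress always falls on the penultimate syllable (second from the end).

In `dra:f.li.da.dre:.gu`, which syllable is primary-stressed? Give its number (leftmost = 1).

The word has 5 syllables; the penultimate syllable (second from the end) is syllable 4 (dre:).
Primary stress: syllable 4 → dra:f.li.da.ˈdre:.gu.

4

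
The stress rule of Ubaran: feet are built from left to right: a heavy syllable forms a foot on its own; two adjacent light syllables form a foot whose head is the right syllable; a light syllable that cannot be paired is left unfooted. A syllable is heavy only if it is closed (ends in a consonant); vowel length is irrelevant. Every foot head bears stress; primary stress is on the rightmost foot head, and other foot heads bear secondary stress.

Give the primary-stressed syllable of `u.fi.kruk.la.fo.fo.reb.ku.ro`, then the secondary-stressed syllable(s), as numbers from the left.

primary 9, secondary 2, 3, 5, 7

Weights: 1 u L, 2 fi L, 3 kruk H, 4 la L, 5 fo L, 6 fo L, 7 reb H, 8 ku L, 9 ro L.
Parse left to right (heavy = foot alone; LL = one foot; stranded L unfooted): (u.ˈfi) (ˈkruk) (la.ˈfo) fo (ˈreb) (ku.ˈro).
Foot heads: 2, 3, 5, 7, 9.
Primary stress on the rightmost head = syllable 9.
Secondary stress on 2, 3, 5, 7: u.ˌfi.ˌkruk.la.ˌfo.fo.ˌreb.ku.ˈro.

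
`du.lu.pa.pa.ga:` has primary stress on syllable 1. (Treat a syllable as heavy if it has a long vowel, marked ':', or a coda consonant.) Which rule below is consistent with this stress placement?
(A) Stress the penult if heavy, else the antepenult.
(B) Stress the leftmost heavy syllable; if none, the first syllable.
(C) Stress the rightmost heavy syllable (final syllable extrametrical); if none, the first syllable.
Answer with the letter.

C

Rule A → syllable 3 (observed: 1).
Rule B → syllable 5 (observed: 1).
Rule C → syllable 1 ✓.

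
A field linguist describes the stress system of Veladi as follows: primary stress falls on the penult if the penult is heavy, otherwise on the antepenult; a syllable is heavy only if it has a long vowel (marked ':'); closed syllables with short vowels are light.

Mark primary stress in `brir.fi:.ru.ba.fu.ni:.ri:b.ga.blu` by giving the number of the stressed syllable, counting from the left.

7

Weights: 7 ri:b H, 8 ga L, 9 blu L.
The penult (syllable 8, ga) is light, so stress falls on the antepenult (syllable 7, ri:b).
Primary stress: syllable 7 → brir.fi:.ru.ba.fu.ni:.ˈri:b.ga.blu.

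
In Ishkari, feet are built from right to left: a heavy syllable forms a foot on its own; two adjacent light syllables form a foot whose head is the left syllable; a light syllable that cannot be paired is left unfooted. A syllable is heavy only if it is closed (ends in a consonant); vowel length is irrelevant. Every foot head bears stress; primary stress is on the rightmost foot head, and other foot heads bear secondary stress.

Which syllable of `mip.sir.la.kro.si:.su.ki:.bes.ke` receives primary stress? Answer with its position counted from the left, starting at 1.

8

Weights: 1 mip H, 2 sir H, 3 la L, 4 kro L, 5 si: L, 6 su L, 7 ki: L, 8 bes H, 9 ke L.
Parse right to left (heavy = foot alone; LL = one foot; stranded L unfooted): (ˈmip) (ˈsir) la (ˈkro.si:) (ˈsu.ki:) (ˈbes) ke.
Foot heads: 1, 2, 4, 6, 8.
Primary stress on the rightmost head = syllable 8.
Primary stress: syllable 8 → mip.sir.la.kro.si:.su.ki:.ˈbes.ke.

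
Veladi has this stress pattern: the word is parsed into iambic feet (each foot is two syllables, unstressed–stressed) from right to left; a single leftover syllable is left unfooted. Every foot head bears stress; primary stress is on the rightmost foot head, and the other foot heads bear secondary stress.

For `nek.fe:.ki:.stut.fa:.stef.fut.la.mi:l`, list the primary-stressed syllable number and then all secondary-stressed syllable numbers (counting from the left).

primary 9, secondary 3, 5, 7

Parse right to left into iambic (σˈσ) feet: nek (fe:.ˈki:) (stut.ˈfa:) (stef.ˈfut) (la.ˈmi:l). Syllable 1 is left unfooted.
Foot heads (stressed positions): 3, 5, 7, 9.
End Rule Rightmost: primary stress on the rightmost head = syllable 9.
Secondary stress on 3, 5, 7: nek.fe:.ˌki:.stut.ˌfa:.stef.ˌfut.la.ˈmi:l.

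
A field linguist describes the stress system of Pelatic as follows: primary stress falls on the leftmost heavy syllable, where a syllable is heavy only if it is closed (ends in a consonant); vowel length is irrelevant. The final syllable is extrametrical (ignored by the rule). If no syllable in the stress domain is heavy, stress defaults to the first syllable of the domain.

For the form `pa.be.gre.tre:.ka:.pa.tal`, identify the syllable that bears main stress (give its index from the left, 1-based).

1

The final syllable (7, tal) is extrametrical; the stress domain is syllables 1–6.
Weights: 1 pa L, 2 be L, 3 gre L, 4 tre: L, 5 ka: L, 6 pa L.
No heavy syllable in the domain; default to the first syllable of the domain = syllable 1.
Primary stress: syllable 1 → ˈpa.be.gre.tre:.ka:.pa.tal.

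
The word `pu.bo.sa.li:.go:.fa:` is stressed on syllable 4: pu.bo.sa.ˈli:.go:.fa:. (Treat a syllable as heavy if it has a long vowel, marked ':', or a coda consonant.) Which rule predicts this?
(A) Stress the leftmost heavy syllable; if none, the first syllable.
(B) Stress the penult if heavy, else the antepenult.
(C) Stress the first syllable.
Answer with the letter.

A

Rule A → syllable 4 ✓.
Rule B → syllable 5 (observed: 4).
Rule C → syllable 1 (observed: 4).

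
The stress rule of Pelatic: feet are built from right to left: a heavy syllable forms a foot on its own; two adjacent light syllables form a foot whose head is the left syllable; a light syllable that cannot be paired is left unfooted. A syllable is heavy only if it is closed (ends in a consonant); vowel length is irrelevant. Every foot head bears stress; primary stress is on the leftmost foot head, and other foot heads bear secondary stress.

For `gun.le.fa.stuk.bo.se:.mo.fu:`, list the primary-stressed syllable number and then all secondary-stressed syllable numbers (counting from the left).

primary 1, secondary 2, 4, 5, 7

Weights: 1 gun H, 2 le L, 3 fa L, 4 stuk H, 5 bo L, 6 se: L, 7 mo L, 8 fu: L.
Parse right to left (heavy = foot alone; LL = one foot; stranded L unfooted): (ˈgun) (ˈle.fa) (ˈstuk) (ˈbo.se:) (ˈmo.fu:).
Foot heads: 1, 2, 4, 5, 7.
Primary stress on the leftmost head = syllable 1.
Secondary stress on 2, 4, 5, 7: ˈgun.ˌle.fa.ˌstuk.ˌbo.se:.ˌmo.fu:.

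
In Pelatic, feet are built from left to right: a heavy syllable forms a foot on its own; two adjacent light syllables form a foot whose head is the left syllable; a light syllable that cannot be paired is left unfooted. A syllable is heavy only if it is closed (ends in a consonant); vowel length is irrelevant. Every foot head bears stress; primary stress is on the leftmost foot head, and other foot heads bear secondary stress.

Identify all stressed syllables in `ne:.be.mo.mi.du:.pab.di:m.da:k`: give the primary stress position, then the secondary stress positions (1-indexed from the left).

primary 1, secondary 3, 6, 7, 8

Weights: 1 ne: L, 2 be L, 3 mo L, 4 mi L, 5 du: L, 6 pab H, 7 di:m H, 8 da:k H.
Parse left to right (heavy = foot alone; LL = one foot; stranded L unfooted): (ˈne:.be) (ˈmo.mi) du: (ˈpab) (ˈdi:m) (ˈda:k).
Foot heads: 1, 3, 6, 7, 8.
Primary stress on the leftmost head = syllable 1.
Secondary stress on 3, 6, 7, 8: ˈne:.be.ˌmo.mi.du:.ˌpab.ˌdi:m.ˌda:k.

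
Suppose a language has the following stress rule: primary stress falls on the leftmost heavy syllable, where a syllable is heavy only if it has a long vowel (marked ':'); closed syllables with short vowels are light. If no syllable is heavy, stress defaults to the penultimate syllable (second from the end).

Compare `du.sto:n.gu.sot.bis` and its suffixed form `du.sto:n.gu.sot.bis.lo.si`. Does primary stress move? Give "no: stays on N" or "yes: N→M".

Base `du.sto:n.gu.sot.bis` (5 syllables):
  Weights: 1 du L, 2 sto:n H, 3 gu L, 4 sot L, 5 bis L.
  Heavy syllables in the domain: 2. The leftmost is syllable 2 (sto:n).
  → primary stress on syllable 2.
Suffixed `du.sto:n.gu.sot.bis.lo.si` (7 syllables):
  Weights: 1 du L, 2 sto:n H, 3 gu L, 4 sot L, 5 bis L, 6 lo L, 7 si L.
  Heavy syllables in the domain: 2. The leftmost is syllable 2 (sto:n).
  → primary stress on syllable 2.

no: stays on 2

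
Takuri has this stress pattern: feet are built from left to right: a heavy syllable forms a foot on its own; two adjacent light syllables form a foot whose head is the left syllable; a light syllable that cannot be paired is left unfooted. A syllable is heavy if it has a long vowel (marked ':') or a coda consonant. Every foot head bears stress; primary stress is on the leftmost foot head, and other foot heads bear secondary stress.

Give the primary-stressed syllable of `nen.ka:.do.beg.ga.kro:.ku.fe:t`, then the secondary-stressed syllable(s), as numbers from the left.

primary 1, secondary 2, 4, 6, 8

Weights: 1 nen H, 2 ka: H, 3 do L, 4 beg H, 5 ga L, 6 kro: H, 7 ku L, 8 fe:t H.
Parse left to right (heavy = foot alone; LL = one foot; stranded L unfooted): (ˈnen) (ˈka:) do (ˈbeg) ga (ˈkro:) ku (ˈfe:t).
Foot heads: 1, 2, 4, 6, 8.
Primary stress on the leftmost head = syllable 1.
Secondary stress on 2, 4, 6, 8: ˈnen.ˌka:.do.ˌbeg.ga.ˌkro:.ku.ˌfe:t.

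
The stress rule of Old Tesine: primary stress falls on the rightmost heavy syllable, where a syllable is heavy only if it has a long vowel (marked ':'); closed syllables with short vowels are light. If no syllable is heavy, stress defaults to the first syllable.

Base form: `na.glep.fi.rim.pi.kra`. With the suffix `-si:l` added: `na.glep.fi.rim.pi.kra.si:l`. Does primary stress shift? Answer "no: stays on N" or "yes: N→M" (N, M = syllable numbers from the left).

Base `na.glep.fi.rim.pi.kra` (6 syllables):
  Weights: 1 na L, 2 glep L, 3 fi L, 4 rim L, 5 pi L, 6 kra L.
  No heavy syllable in the domain; default to the first syllable = syllable 1.
  → primary stress on syllable 1.
Suffixed `na.glep.fi.rim.pi.kra.si:l` (7 syllables):
  Weights: 1 na L, 2 glep L, 3 fi L, 4 rim L, 5 pi L, 6 kra L, 7 si:l H.
  Heavy syllables in the domain: 7. The rightmost is syllable 7 (si:l).
  → primary stress on syllable 7.

yes: 1→7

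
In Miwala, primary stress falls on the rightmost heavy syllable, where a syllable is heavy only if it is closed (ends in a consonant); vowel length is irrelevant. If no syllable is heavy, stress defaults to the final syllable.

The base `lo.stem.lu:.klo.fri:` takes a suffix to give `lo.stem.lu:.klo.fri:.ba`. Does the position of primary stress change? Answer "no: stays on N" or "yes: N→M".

no: stays on 2

Base `lo.stem.lu:.klo.fri:` (5 syllables):
  Weights: 1 lo L, 2 stem H, 3 lu: L, 4 klo L, 5 fri: L.
  Heavy syllables in the domain: 2. The rightmost is syllable 2 (stem).
  → primary stress on syllable 2.
Suffixed `lo.stem.lu:.klo.fri:.ba` (6 syllables):
  Weights: 1 lo L, 2 stem H, 3 lu: L, 4 klo L, 5 fri: L, 6 ba L.
  Heavy syllables in the domain: 2. The rightmost is syllable 2 (stem).
  → primary stress on syllable 2.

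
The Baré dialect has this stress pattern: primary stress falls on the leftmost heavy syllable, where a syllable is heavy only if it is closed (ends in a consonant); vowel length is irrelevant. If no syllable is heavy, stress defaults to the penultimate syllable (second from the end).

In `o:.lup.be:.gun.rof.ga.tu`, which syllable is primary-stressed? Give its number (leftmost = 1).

2

Weights: 1 o: L, 2 lup H, 3 be: L, 4 gun H, 5 rof H, 6 ga L, 7 tu L.
Heavy syllables in the domain: 2, 4, 5. The leftmost is syllable 2 (lup).
Primary stress: syllable 2 → o:.ˈlup.be:.gun.rof.ga.tu.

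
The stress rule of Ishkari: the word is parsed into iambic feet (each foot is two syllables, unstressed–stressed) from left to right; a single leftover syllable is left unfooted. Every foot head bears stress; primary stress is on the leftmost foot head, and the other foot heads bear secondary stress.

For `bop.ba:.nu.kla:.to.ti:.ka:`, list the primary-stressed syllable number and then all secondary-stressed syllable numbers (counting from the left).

Parse left to right into iambic (σˈσ) feet: (bop.ˈba:) (nu.ˈkla:) (to.ˈti:) ka:. Syllable 7 is left unfooted.
Foot heads (stressed positions): 2, 4, 6.
End Rule Leftmost: primary stress on the leftmost head = syllable 2.
Secondary stress on 4, 6: bop.ˈba:.nu.ˌkla:.to.ˌti:.ka:.

primary 2, secondary 4, 6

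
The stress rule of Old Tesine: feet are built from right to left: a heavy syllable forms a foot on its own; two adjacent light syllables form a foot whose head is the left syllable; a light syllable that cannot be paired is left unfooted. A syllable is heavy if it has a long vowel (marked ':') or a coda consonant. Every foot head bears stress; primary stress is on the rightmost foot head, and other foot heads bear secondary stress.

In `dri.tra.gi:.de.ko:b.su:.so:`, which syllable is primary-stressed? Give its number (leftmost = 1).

Weights: 1 dri L, 2 tra L, 3 gi: H, 4 de L, 5 ko:b H, 6 su: H, 7 so: H.
Parse right to left (heavy = foot alone; LL = one foot; stranded L unfooted): (ˈdri.tra) (ˈgi:) de (ˈko:b) (ˈsu:) (ˈso:).
Foot heads: 1, 3, 5, 6, 7.
Primary stress on the rightmost head = syllable 7.
Primary stress: syllable 7 → dri.tra.gi:.de.ko:b.su:.ˈso:.

7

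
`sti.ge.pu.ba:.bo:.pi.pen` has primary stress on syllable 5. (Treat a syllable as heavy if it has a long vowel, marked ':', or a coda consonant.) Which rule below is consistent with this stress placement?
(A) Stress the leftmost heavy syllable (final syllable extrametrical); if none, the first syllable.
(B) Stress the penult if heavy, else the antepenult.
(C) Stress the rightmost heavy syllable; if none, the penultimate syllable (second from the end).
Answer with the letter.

B

Rule A → syllable 4 (observed: 5).
Rule B → syllable 5 ✓.
Rule C → syllable 7 (observed: 5).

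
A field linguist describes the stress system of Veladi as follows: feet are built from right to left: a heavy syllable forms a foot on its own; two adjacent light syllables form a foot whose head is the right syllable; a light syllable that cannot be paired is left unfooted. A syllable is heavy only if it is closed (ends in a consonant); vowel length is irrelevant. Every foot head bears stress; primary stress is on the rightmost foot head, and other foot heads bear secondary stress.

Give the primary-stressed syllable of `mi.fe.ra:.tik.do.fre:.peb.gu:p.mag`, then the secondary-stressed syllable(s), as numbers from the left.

Weights: 1 mi L, 2 fe L, 3 ra: L, 4 tik H, 5 do L, 6 fre: L, 7 peb H, 8 gu:p H, 9 mag H.
Parse right to left (heavy = foot alone; LL = one foot; stranded L unfooted): mi (fe.ˈra:) (ˈtik) (do.ˈfre:) (ˈpeb) (ˈgu:p) (ˈmag).
Foot heads: 3, 4, 6, 7, 8, 9.
Primary stress on the rightmost head = syllable 9.
Secondary stress on 3, 4, 6, 7, 8: mi.fe.ˌra:.ˌtik.do.ˌfre:.ˌpeb.ˌgu:p.ˈmag.

primary 9, secondary 3, 4, 6, 7, 8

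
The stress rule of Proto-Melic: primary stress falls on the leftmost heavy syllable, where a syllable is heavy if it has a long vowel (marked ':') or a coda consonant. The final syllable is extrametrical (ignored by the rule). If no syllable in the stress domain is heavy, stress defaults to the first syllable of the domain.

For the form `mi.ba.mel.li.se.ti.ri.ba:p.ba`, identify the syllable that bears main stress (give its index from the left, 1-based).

3

The final syllable (9, ba) is extrametrical; the stress domain is syllables 1–8.
Weights: 1 mi L, 2 ba L, 3 mel H, 4 li L, 5 se L, 6 ti L, 7 ri L, 8 ba:p H.
Heavy syllables in the domain: 3, 8. The leftmost is syllable 3 (mel).
Primary stress: syllable 3 → mi.ba.ˈmel.li.se.ti.ri.ba:p.ba.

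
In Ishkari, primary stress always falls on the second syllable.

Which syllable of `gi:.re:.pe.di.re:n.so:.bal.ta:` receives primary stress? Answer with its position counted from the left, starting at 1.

The word has 8 syllables; the second syllable is syllable 2 (re:).
Primary stress: syllable 2 → gi:.ˈre:.pe.di.re:n.so:.bal.ta:.

2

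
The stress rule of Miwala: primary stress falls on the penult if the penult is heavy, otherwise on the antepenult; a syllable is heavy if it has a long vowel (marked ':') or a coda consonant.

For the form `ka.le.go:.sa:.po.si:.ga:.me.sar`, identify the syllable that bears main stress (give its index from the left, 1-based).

Weights: 7 ga: H, 8 me L, 9 sar H.
The penult (syllable 8, me) is light, so stress falls on the antepenult (syllable 7, ga:).
Primary stress: syllable 7 → ka.le.go:.sa:.po.si:.ˈga:.me.sar.

7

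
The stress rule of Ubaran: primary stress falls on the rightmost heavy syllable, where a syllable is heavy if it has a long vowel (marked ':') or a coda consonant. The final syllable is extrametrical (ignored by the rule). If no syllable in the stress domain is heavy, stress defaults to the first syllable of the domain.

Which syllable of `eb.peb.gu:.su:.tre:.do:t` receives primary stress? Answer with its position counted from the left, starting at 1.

5

The final syllable (6, do:t) is extrametrical; the stress domain is syllables 1–5.
Weights: 1 eb H, 2 peb H, 3 gu: H, 4 su: H, 5 tre: H.
Heavy syllables in the domain: 1, 2, 3, 4, 5. The rightmost is syllable 5 (tre:).
Primary stress: syllable 5 → eb.peb.gu:.su:.ˈtre:.do:t.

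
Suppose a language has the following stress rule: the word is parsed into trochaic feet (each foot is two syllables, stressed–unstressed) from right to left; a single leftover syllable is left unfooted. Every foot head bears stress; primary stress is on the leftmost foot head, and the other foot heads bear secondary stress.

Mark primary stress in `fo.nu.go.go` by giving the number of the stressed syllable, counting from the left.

Parse right to left into trochaic (ˈσσ) feet: (ˈfo.nu) (ˈgo.go).
Foot heads (stressed positions): 1, 3.
End Rule Leftmost: primary stress on the leftmost head = syllable 1.
Primary stress: syllable 1 → ˈfo.nu.go.go.

1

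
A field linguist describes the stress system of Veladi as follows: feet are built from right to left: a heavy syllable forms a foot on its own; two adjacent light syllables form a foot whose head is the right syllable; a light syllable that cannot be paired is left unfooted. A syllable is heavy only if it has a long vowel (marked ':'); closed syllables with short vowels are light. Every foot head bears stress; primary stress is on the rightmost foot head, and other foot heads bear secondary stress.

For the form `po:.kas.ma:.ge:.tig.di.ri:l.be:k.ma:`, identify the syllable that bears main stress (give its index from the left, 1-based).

Weights: 1 po: H, 2 kas L, 3 ma: H, 4 ge: H, 5 tig L, 6 di L, 7 ri:l H, 8 be:k H, 9 ma: H.
Parse right to left (heavy = foot alone; LL = one foot; stranded L unfooted): (ˈpo:) kas (ˈma:) (ˈge:) (tig.ˈdi) (ˈri:l) (ˈbe:k) (ˈma:).
Foot heads: 1, 3, 4, 6, 7, 8, 9.
Primary stress on the rightmost head = syllable 9.
Primary stress: syllable 9 → po:.kas.ma:.ge:.tig.di.ri:l.be:k.ˈma:.

9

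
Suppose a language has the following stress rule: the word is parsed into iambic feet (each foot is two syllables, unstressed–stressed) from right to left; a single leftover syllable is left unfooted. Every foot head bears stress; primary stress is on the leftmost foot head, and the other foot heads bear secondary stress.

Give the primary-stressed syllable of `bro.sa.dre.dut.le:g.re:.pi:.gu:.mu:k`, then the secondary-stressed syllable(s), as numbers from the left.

primary 3, secondary 5, 7, 9

Parse right to left into iambic (σˈσ) feet: bro (sa.ˈdre) (dut.ˈle:g) (re:.ˈpi:) (gu:.ˈmu:k). Syllable 1 is left unfooted.
Foot heads (stressed positions): 3, 5, 7, 9.
End Rule Leftmost: primary stress on the leftmost head = syllable 3.
Secondary stress on 5, 7, 9: bro.sa.ˈdre.dut.ˌle:g.re:.ˌpi:.gu:.ˌmu:k.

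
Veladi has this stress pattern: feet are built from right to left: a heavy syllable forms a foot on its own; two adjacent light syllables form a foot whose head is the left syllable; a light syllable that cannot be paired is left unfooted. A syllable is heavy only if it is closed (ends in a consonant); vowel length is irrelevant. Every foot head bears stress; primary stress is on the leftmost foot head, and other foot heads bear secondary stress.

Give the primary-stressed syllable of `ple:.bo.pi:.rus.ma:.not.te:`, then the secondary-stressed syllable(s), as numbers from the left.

Weights: 1 ple: L, 2 bo L, 3 pi: L, 4 rus H, 5 ma: L, 6 not H, 7 te: L.
Parse right to left (heavy = foot alone; LL = one foot; stranded L unfooted): ple: (ˈbo.pi:) (ˈrus) ma: (ˈnot) te:.
Foot heads: 2, 4, 6.
Primary stress on the leftmost head = syllable 2.
Secondary stress on 4, 6: ple:.ˈbo.pi:.ˌrus.ma:.ˌnot.te:.

primary 2, secondary 4, 6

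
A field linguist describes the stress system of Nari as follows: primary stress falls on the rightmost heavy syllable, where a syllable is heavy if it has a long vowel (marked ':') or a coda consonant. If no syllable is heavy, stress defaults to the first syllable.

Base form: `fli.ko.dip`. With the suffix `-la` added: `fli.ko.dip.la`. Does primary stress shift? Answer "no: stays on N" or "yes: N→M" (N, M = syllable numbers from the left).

Base `fli.ko.dip` (3 syllables):
  Weights: 1 fli L, 2 ko L, 3 dip H.
  Heavy syllables in the domain: 3. The rightmost is syllable 3 (dip).
  → primary stress on syllable 3.
Suffixed `fli.ko.dip.la` (4 syllables):
  Weights: 1 fli L, 2 ko L, 3 dip H, 4 la L.
  Heavy syllables in the domain: 3. The rightmost is syllable 3 (dip).
  → primary stress on syllable 3.

no: stays on 3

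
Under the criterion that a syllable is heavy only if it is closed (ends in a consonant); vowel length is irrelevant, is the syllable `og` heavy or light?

heavy

`og`: short vowel, closed (coda /g/). Closed (coda /g/) → heavy.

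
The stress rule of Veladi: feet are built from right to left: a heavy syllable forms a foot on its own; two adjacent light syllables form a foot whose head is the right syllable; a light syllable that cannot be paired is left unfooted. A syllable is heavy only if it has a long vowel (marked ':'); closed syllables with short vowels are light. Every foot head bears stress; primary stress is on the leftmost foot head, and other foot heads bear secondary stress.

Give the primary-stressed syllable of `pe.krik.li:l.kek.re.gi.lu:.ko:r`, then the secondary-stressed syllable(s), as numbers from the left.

primary 2, secondary 3, 6, 7, 8

Weights: 1 pe L, 2 krik L, 3 li:l H, 4 kek L, 5 re L, 6 gi L, 7 lu: H, 8 ko:r H.
Parse right to left (heavy = foot alone; LL = one foot; stranded L unfooted): (pe.ˈkrik) (ˈli:l) kek (re.ˈgi) (ˈlu:) (ˈko:r).
Foot heads: 2, 3, 6, 7, 8.
Primary stress on the leftmost head = syllable 2.
Secondary stress on 3, 6, 7, 8: pe.ˈkrik.ˌli:l.kek.re.ˌgi.ˌlu:.ˌko:r.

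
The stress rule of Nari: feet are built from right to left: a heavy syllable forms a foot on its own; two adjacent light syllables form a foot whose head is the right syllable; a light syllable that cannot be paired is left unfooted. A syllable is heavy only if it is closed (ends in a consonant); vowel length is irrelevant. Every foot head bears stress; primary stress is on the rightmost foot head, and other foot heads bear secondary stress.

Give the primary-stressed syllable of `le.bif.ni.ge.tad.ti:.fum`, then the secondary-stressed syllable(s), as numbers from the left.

Weights: 1 le L, 2 bif H, 3 ni L, 4 ge L, 5 tad H, 6 ti: L, 7 fum H.
Parse right to left (heavy = foot alone; LL = one foot; stranded L unfooted): le (ˈbif) (ni.ˈge) (ˈtad) ti: (ˈfum).
Foot heads: 2, 4, 5, 7.
Primary stress on the rightmost head = syllable 7.
Secondary stress on 2, 4, 5: le.ˌbif.ni.ˌge.ˌtad.ti:.ˈfum.

primary 7, secondary 2, 4, 5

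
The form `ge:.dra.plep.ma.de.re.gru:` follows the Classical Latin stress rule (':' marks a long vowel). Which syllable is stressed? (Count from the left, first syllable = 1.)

5

Classical Latin: stress the penult if heavy (long vowel or closed), else the antepenult.
Weights: 5 de L, 6 re L, 7 gru: H.
The penult (syllable 6, re) is light, so stress falls on the antepenult (syllable 5, de).
Stress on syllable 5: ge:.dra.plep.ma.ˈde.re.gru:.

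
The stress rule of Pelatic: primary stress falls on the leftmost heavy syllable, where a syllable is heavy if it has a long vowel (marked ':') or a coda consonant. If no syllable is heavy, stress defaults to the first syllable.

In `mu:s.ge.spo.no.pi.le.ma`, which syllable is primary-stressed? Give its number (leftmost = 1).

Weights: 1 mu:s H, 2 ge L, 3 spo L, 4 no L, 5 pi L, 6 le L, 7 ma L.
Heavy syllables in the domain: 1. The leftmost is syllable 1 (mu:s).
Primary stress: syllable 1 → ˈmu:s.ge.spo.no.pi.le.ma.

1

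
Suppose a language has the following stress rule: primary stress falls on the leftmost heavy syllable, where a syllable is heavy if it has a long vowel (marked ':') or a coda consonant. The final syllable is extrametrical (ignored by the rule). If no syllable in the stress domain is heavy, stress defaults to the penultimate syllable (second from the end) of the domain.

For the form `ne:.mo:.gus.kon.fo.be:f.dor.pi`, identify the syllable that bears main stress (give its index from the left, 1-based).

1

The final syllable (8, pi) is extrametrical; the stress domain is syllables 1–7.
Weights: 1 ne: H, 2 mo: H, 3 gus H, 4 kon H, 5 fo L, 6 be:f H, 7 dor H.
Heavy syllables in the domain: 1, 2, 3, 4, 6, 7. The leftmost is syllable 1 (ne:).
Primary stress: syllable 1 → ˈne:.mo:.gus.kon.fo.be:f.dor.pi.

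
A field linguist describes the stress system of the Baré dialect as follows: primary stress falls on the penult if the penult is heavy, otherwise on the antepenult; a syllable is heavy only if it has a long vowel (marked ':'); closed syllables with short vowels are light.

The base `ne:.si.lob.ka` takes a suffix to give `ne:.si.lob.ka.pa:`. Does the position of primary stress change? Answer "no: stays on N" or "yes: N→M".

yes: 2→3

Base `ne:.si.lob.ka` (4 syllables):
  Weights: 2 si L, 3 lob L, 4 ka L.
  The penult (syllable 3, lob) is light, so stress falls on the antepenult (syllable 2, si).
  → primary stress on syllable 2.
Suffixed `ne:.si.lob.ka.pa:` (5 syllables):
  Weights: 3 lob L, 4 ka L, 5 pa: H.
  The penult (syllable 4, ka) is light, so stress falls on the antepenult (syllable 3, lob).
  → primary stress on syllable 3.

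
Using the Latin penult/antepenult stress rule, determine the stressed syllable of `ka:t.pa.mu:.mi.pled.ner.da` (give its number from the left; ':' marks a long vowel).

Classical Latin: stress the penult if heavy (long vowel or closed), else the antepenult.
Weights: 5 pled H, 6 ner H, 7 da L.
The penult (syllable 6, ner) is heavy, so it takes stress.
Stress on syllable 6: ka:t.pa.mu:.mi.pled.ˈner.da.

6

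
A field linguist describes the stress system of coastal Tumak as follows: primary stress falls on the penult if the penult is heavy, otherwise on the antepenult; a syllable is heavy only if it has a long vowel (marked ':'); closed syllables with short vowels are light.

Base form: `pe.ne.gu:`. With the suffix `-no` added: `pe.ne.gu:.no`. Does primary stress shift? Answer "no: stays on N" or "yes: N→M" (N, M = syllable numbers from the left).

yes: 1→3

Base `pe.ne.gu:` (3 syllables):
  Weights: 1 pe L, 2 ne L, 3 gu: H.
  The penult (syllable 2, ne) is light, so stress falls on the antepenult (syllable 1, pe).
  → primary stress on syllable 1.
Suffixed `pe.ne.gu:.no` (4 syllables):
  Weights: 2 ne L, 3 gu: H, 4 no L.
  The penult (syllable 3, gu:) is heavy, so it takes stress.
  → primary stress on syllable 3.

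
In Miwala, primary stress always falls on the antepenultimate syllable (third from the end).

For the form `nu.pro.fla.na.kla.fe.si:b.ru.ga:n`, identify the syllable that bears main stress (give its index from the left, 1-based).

7

The word has 9 syllables; the antepenultimate syllable (third from the end) is syllable 7 (si:b).
Primary stress: syllable 7 → nu.pro.fla.na.kla.fe.ˈsi:b.ru.ga:n.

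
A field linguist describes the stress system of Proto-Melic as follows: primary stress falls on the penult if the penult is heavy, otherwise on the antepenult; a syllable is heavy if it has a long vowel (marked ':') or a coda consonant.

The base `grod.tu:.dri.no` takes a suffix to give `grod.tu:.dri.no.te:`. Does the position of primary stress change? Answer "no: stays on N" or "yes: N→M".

yes: 2→3

Base `grod.tu:.dri.no` (4 syllables):
  Weights: 2 tu: H, 3 dri L, 4 no L.
  The penult (syllable 3, dri) is light, so stress falls on the antepenult (syllable 2, tu:).
  → primary stress on syllable 2.
Suffixed `grod.tu:.dri.no.te:` (5 syllables):
  Weights: 3 dri L, 4 no L, 5 te: H.
  The penult (syllable 4, no) is light, so stress falls on the antepenult (syllable 3, dri).
  → primary stress on syllable 3.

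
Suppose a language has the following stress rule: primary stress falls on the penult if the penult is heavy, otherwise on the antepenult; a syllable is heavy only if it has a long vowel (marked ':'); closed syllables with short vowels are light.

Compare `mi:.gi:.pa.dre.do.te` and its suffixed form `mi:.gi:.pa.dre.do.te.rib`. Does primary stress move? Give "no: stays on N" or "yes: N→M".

yes: 4→5

Base `mi:.gi:.pa.dre.do.te` (6 syllables):
  Weights: 4 dre L, 5 do L, 6 te L.
  The penult (syllable 5, do) is light, so stress falls on the antepenult (syllable 4, dre).
  → primary stress on syllable 4.
Suffixed `mi:.gi:.pa.dre.do.te.rib` (7 syllables):
  Weights: 5 do L, 6 te L, 7 rib L.
  The penult (syllable 6, te) is light, so stress falls on the antepenult (syllable 5, do).
  → primary stress on syllable 5.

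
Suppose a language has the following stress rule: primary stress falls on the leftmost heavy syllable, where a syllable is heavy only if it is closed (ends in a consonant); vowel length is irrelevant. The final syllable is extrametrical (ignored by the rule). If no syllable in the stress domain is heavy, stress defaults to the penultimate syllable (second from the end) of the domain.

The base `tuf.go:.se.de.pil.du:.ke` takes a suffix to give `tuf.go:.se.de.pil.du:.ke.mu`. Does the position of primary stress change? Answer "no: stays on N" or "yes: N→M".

no: stays on 1

Base `tuf.go:.se.de.pil.du:.ke` (7 syllables):
  The final syllable (7, ke) is extrametrical; the stress domain is syllables 1–6.
  Weights: 1 tuf H, 2 go: L, 3 se L, 4 de L, 5 pil H, 6 du: L.
  Heavy syllables in the domain: 1, 5. The leftmost is syllable 1 (tuf).
  → primary stress on syllable 1.
Suffixed `tuf.go:.se.de.pil.du:.ke.mu` (8 syllables):
  The final syllable (8, mu) is extrametrical; the stress domain is syllables 1–7.
  Weights: 1 tuf H, 2 go: L, 3 se L, 4 de L, 5 pil H, 6 du: L, 7 ke L.
  Heavy syllables in the domain: 1, 5. The leftmost is syllable 1 (tuf).
  → primary stress on syllable 1.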